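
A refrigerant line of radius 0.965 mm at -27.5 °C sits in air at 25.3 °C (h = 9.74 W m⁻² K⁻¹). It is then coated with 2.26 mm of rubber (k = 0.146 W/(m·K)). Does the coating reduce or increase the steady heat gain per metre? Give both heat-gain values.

increases: 3.12 → 8.27 W/m

Critical radius for a cylinder: r_cr = k/h = 0.0150 m = 1.50 cm.
Outer radius after coating: r₂ = 9.65×10^-4 + 0.00226 = 0.003225 m.
Since r₁ < r_cr and r₂ ≤ r_cr, the coating moves toward the maximum at r_cr — heat gain rises.
Bare: R = 1/(2πr₁h) = 16.93 m·K/W; Q = 52.8/16.93 = 3.12 W/m.
Coated: R = R_cond + R_conv = 6.382 m·K/W; Q = 52.8/6.382 = 8.27 W/m.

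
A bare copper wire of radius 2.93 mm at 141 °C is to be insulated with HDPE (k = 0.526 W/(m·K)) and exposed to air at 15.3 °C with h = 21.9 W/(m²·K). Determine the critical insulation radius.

r_cr = 2.40 cm

For a cylinder, r_cr = k_ins/h = 0.526/21.9 = 0.0240 m = 2.40 cm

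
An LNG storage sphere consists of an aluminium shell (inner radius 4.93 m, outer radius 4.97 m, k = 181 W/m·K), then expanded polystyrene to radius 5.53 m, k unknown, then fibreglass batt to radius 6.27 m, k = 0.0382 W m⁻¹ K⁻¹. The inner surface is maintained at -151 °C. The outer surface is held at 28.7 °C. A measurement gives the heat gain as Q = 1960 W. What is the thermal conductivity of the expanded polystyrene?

k = 0.0343 W/m·K

ΣR = ΔT/Q = |-151 − 28.7|/1960 = 0.09168 K/W
Known resistances:
  R_aluminium = (1/4.93 − 1/4.97)/(4πk) = 0.001633/(4π·181) = 7.177×10^-7 K/W
  R_fibreglass batt = (1/5.53 − 1/6.27)/(4πk) = 0.02134/(4π·0.0382) = 0.04446 K/W
R_expanded polystyrene = ΣR − ΣR_known = 0.09168 − 0.04446 = 0.04722 K/W
(1/r₁−1/r₂)/(4πk) = 0.04722 ⇒ k = 0.02038/(4π·0.04722) = 0.0343 W/m·K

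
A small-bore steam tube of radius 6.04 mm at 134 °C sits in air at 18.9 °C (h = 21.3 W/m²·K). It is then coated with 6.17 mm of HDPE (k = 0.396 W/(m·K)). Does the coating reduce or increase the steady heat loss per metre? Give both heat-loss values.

increases: 93.0 → 129 W/m

Critical radius for a cylinder: r_cr = k/h = 0.0186 m = 1.86 cm.
Outer radius after coating: r₂ = 0.00604 + 0.00617 = 0.01221 m.
Since r₁ < r_cr and r₂ ≤ r_cr, the coating moves toward the maximum at r_cr — heat loss rises.
Bare: R = 1/(2πr₁h) = 1.237 m·K/W; Q = 115.1/1.237 = 93.0 W/m.
Coated: R = R_cond + R_conv = 0.8948 m·K/W; Q = 115.1/0.8948 = 129 W/m.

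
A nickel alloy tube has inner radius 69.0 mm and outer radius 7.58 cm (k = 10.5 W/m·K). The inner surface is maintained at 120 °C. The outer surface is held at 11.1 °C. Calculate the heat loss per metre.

Q' = 2πk·ΔT/ln(r₂/r₁) = 2π × 10.5 × 108.9 / ln(0.0758/0.0690) = 76400 W/m

Q' = 76400 W/m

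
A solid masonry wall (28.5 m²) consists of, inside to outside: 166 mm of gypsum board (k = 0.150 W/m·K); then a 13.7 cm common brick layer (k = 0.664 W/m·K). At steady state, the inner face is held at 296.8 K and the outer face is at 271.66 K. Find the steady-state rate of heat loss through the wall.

Series thermal resistances, inner to outer:
  R_gypsum board = L/(kA) = 0.166/(0.150·28.5) = 0.03883 K/W
  R_common brick = L/(kA) = 0.137/(0.664·28.5) = 0.007239 K/W
ΣR = 0.03883 + 0.007239 = 0.04607 K/W
Q = ΔT/ΣR = (296.8 K − 271.66 K)/0.04607 = 546 W

Q = 546 W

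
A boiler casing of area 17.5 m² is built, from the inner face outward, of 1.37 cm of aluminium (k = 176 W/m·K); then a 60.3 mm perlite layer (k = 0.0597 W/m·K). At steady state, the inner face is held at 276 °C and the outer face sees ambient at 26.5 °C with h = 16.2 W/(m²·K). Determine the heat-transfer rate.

Q = 4.07 kW

Series thermal resistances, inner to outer:
  R_aluminium = L/(kA) = 0.0137/(176·17.5) = 4.448×10^-6 K/W
  R_perlite = L/(kA) = 0.0603/(0.0597·17.5) = 0.05772 K/W
  R_conv,out = 1/(hA) = 1/(16.2·17.5) = 0.003527 K/W
ΣR = 4.448×10^-6 + 0.05772 + 0.003527 = 0.06125 K/W
Q = ΔT/ΣR = (276 °C − 26.5 °C)/0.06125 = 4070 W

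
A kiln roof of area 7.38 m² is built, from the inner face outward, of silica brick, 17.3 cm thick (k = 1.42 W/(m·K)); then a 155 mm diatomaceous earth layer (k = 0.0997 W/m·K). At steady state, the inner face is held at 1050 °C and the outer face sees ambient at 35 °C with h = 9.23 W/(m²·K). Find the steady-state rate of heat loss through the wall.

Resistance network (inner→outer):
  R_silica brick = L/(kA) = 0.173/(1.42·7.38) = 0.01651 K/W
  R_diatomaceous earth = L/(kA) = 0.155/(0.0997·7.38) = 0.2107 K/W
  R_conv,out = 1/(hA) = 1/(9.23·7.38) = 0.01468 K/W
ΣR = 0.01651 + 0.2107 + 0.01468 = 0.2419 K/W
Q = ΔT/ΣR = (1050 °C − 35 °C)/0.2419 = 4200 W

Q = 4.20 kW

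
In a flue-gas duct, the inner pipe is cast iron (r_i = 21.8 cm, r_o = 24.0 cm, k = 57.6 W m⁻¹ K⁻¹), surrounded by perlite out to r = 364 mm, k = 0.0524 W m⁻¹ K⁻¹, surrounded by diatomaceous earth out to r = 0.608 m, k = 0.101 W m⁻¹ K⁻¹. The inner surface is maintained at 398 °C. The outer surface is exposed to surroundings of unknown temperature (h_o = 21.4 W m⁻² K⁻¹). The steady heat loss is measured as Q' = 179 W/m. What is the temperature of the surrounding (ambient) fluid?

Series resistances:
  R'_cast iron = ln(0.240/0.218)/(2πk) = 0.09614/(2π·57.6) = 2.657×10^-4 m·K/W
  R'_perlite = ln(0.364/0.240)/(2πk) = 0.4165/(2π·0.0524) = 1.265 m·K/W
  R'_diatomaceous earth = ln(0.608/0.364)/(2πk) = 0.5130/(2π·0.101) = 0.8084 m·K/W
  R'_conv,out = 1/(2πr h) = 1/(2π·0.608·21.4) = 0.01223 m·K/W
ΣR = 2.086 m·K/W
ΔT = Q'·ΣR = 179 × 2.086 = 373.4 K
Heat flows outward, so T_out = T_in − ΔT = 398 − 373.4 = 24.6 °C

T_out = 24.6 °C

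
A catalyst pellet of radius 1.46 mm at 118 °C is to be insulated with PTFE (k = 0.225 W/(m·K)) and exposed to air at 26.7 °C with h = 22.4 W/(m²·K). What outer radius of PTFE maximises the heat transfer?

For a sphere, r_cr = 2k_ins/h = 2·0.225/22.4 = 0.0201 m = 2.01 cm

r_cr = 2.01 cm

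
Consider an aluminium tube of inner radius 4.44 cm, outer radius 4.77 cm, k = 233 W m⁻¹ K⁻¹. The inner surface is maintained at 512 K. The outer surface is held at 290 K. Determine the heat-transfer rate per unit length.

Q' = 4.53×10^6 W/m

Q' = 2πk·ΔT/ln(r₂/r₁) = 2π × 233 × 222 / ln(0.0477/0.0444) = 4.53×10^6 W/m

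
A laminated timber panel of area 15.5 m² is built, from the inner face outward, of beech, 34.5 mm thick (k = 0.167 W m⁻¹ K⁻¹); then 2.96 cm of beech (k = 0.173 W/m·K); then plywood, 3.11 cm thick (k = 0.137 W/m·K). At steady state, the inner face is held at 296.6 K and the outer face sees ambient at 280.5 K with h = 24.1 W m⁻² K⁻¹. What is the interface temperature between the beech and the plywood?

T = 287.2 K

Resistance network (inner→outer):
  R_beech = L/(kA) = 0.0345/(0.167·15.5) = 0.01333 K/W
  R_beech = L/(kA) = 0.0296/(0.173·15.5) = 0.01104 K/W
  R_plywood = L/(kA) = 0.0311/(0.137·15.5) = 0.01465 K/W
  R_conv,out = 1/(hA) = 1/(24.1·15.5) = 0.002677 K/W
ΣR = 0.01333 + 0.01104 + 0.01465 + 0.002677 = 0.04170 K/W
Q = ΔT/ΣR = (296.6 K − 280.5 K)/0.04170 = 386.1 W
From the inner boundary to the beech/plywood interface, ΣR_partial = 0.02437 K/W.
T_interface = T_in − Q·ΣR_partial = 296.6 K − (386.1)(0.02437) = 287.2 K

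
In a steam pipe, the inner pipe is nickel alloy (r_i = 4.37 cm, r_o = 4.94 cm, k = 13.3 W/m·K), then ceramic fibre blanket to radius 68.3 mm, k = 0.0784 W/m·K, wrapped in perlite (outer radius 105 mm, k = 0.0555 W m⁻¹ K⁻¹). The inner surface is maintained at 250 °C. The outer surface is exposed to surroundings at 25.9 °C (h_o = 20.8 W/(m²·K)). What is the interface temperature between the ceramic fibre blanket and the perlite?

T = 175 °C

Resistance network (inner→outer):
  R'_nickel alloy = ln(0.0494/0.0437)/(2πk) = 0.1226/(2π·13.3) = 0.001467 m·K/W
  R'_ceramic fibre blanket = ln(0.0683/0.0494)/(2πk) = 0.3240/(2π·0.0784) = 0.6576 m·K/W
  R'_perlite = ln(0.105/0.0683)/(2πk) = 0.4301/(2π·0.0555) = 1.233 m·K/W
  R'_conv,out = 1/(2πr h) = 1/(2π·0.105·20.8) = 0.07287 m·K/W
ΣR = 0.001467 + 0.6576 + 1.233 + 0.07287 = 1.965 m·K/W
Q' = ΔT/ΣR = (250 °C − 25.9 °C)/1.965 = 114.0 W/m
From the inner boundary to the ceramic fibre blanket/perlite interface, ΣR_partial = 0.6591 m·K/W.
T_interface = T_in − Q'·ΣR_partial = 250 °C − (114.0)(0.6591) = 175 °C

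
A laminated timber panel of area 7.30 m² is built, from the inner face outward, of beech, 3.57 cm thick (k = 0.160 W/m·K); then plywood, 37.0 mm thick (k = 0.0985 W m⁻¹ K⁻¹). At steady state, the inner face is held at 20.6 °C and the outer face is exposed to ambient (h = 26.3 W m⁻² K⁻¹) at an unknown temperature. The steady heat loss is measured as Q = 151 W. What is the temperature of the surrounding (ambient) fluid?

Sum the resistances:
  R_beech = L/(kA) = 0.0357/(0.160·7.30) = 0.03057 K/W
  R_plywood = L/(kA) = 0.0370/(0.0985·7.30) = 0.05146 K/W
  R_conv,out = 1/(hA) = 1/(26.3·7.30) = 0.005209 K/W
ΣR = 0.08723 K/W
ΔT = Q·ΣR = 151 × 0.08723 = 13.17 K
Heat flows outward, so T_out = T_in − ΔT = 20.6 − 13.17 = 7.43 °C

T_out = 7.43 °C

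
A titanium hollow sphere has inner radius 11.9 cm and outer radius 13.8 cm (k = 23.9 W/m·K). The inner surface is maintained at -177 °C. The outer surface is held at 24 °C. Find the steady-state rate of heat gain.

Q = 4πk·ΔT/(1/r₁ − 1/r₂) = 4π × 23.9 × 201 / (1/0.119 − 1/0.138) = 52200 W

Q = 52.2 kW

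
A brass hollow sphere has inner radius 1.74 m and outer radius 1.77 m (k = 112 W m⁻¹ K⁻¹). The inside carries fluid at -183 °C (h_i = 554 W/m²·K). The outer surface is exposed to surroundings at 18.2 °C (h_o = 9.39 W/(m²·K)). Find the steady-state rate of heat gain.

Series thermal resistances, inner to outer:
  R_conv,in = 1/(4πr²h) = 1/(4π·1.74²·554) = 4.744×10^-5 K/W
  R_brass = (1/1.74 − 1/1.77)/(4πk) = 0.009741/(4π·112) = 6.921×10^-6 K/W
  R_conv,out = 1/(4πr²h) = 1/(4π·1.77²·9.39) = 0.002705 K/W
ΣR = 4.744×10^-5 + 6.921×10^-6 + 0.002705 = 0.002759 K/W
Q = ΔT/ΣR = (-183 °C − 18.2 °C)/0.002759 = -72900 W
(Negative Q ⇒ heat flows inward; heat gain = 72900 W.)

Q = 72.9 kW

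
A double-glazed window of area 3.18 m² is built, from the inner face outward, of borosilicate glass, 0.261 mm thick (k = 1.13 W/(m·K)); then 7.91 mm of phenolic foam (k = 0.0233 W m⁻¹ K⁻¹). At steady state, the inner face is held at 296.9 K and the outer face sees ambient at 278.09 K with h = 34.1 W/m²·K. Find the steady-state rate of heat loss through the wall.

Q = 162 W

Resistance network (inner→outer):
  R_borosilicate glass = L/(kA) = 2.61×10^-4/(1.13·3.18) = 7.263×10^-5 K/W
  R_phenolic foam = L/(kA) = 0.00791/(0.0233·3.18) = 0.1068 K/W
  R_conv,out = 1/(hA) = 1/(34.1·3.18) = 0.009222 K/W
ΣR = 7.263×10^-5 + 0.1068 + 0.009222 = 0.1161 K/W
Q = ΔT/ΣR = (296.9 K − 278.09 K)/0.1161 = 162 W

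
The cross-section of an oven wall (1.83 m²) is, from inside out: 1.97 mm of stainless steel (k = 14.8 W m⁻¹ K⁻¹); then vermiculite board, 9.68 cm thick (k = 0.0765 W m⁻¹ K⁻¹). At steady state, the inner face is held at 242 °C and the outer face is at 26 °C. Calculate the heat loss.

Q = 312 W

Resistance network (inner→outer):
  R_stainless steel = L/(kA) = 0.00197/(14.8·1.83) = 7.274×10^-5 K/W
  R_vermiculite board = L/(kA) = 0.0968/(0.0765·1.83) = 0.6915 K/W
ΣR = 7.274×10^-5 + 0.6915 = 0.6916 K/W
Q = ΔT/ΣR = (242 °C − 26 °C)/0.6916 = 312 W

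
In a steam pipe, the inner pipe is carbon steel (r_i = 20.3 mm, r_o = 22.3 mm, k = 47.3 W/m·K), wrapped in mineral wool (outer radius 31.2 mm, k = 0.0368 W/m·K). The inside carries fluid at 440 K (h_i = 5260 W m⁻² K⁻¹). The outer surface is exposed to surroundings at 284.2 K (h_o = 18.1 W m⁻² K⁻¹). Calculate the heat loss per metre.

Treat each layer as a resistance in series:
  R'_conv,in = 1/(2πr h) = 1/(2π·0.0203·5260) = 0.001491 m·K/W
  R'_carbon steel = ln(0.0223/0.0203)/(2πk) = 0.09397/(2π·47.3) = 3.162×10^-4 m·K/W
  R'_mineral wool = ln(0.0312/0.0223)/(2πk) = 0.3358/(2π·0.0368) = 1.452 m·K/W
  R'_conv,out = 1/(2πr h) = 1/(2π·0.0312·18.1) = 0.2818 m·K/W
ΣR = 0.001491 + 3.162×10^-4 + 1.452 + 0.2818 = 1.736 m·K/W
Q' = ΔT/ΣR = (440 K − 284.2 K)/1.736 = 89.7 W/m

Q' = 89.7 W/m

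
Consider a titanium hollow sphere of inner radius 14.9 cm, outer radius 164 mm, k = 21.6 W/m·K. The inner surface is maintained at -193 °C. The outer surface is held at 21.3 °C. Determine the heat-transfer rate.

Q = 4πk·ΔT/(1/r₁ − 1/r₂) = 4π × 21.6 × 214.3 / (1/0.149 − 1/0.164) = 94800 W

Q = 94800 W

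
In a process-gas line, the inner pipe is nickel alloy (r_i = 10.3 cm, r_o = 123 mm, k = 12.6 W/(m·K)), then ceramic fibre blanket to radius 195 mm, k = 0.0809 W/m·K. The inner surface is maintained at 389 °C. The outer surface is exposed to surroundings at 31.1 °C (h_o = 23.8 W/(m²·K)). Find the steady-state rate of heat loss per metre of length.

Series thermal resistances, inner to outer:
  R'_nickel alloy = ln(0.123/0.103)/(2πk) = 0.1775/(2π·12.6) = 0.002241 m·K/W
  R'_ceramic fibre blanket = ln(0.195/0.123)/(2πk) = 0.4608/(2π·0.0809) = 0.9066 m·K/W
  R'_conv,out = 1/(2πr h) = 1/(2π·0.195·23.8) = 0.03429 m·K/W
ΣR = 0.002241 + 0.9066 + 0.03429 = 0.9431 m·K/W
Q' = ΔT/ΣR = (389 °C − 31.1 °C)/0.9431 = 379 W/m

Q' = 379 W/m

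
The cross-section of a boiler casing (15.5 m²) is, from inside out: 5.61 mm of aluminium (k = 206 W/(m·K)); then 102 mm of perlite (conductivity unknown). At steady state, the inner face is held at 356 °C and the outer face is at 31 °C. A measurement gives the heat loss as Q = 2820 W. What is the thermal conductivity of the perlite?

ΣR = ΔT/Q = |356 − 31|/2820 = 0.1152 K/W
Known resistances:
  R_aluminium = L/(kA) = 0.00561/(206·15.5) = 1.757×10^-6 K/W
R_perlite = ΣR − ΣR_known = 0.1152 − 1.757×10^-6 = 0.1152 K/W
L/(kA) = 0.1152 ⇒ k = 0.102/(0.1152·15.5) = 0.0571 W/m·K

k = 0.0571 W/m·K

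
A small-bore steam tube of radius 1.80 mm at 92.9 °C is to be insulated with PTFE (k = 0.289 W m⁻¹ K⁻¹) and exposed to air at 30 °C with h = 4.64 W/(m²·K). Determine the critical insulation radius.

r_cr = 6.23 cm

For a cylinder, r_cr = k_ins/h = 0.289/4.64 = 0.0623 m = 6.23 cm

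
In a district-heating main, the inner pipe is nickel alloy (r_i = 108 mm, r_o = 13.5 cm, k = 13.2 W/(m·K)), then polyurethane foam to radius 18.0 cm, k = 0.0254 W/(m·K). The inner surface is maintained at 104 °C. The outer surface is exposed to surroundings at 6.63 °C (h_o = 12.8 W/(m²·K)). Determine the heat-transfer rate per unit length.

Series thermal resistances, inner to outer:
  R'_nickel alloy = ln(0.135/0.108)/(2πk) = 0.2231/(2π·13.2) = 0.002690 m·K/W
  R'_polyurethane foam = ln(0.180/0.135)/(2πk) = 0.2877/(2π·0.0254) = 1.803 m·K/W
  R'_conv,out = 1/(2πr h) = 1/(2π·0.180·12.8) = 0.06908 m·K/W
ΣR = 0.002690 + 1.803 + 0.06908 = 1.875 m·K/W
Q' = ΔT/ΣR = (104 °C − 6.63 °C)/1.875 = 51.9 W/m

Q' = 51.9 W/m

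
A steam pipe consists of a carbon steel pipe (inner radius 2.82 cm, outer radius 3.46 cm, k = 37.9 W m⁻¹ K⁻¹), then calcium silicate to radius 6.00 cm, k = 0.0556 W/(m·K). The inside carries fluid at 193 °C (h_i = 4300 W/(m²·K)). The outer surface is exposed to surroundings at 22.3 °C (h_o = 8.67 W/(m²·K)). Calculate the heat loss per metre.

Treat each layer as a resistance in series:
  R'_conv,in = 1/(2πr h) = 1/(2π·0.0282·4300) = 0.001313 m·K/W
  R'_carbon steel = ln(0.0346/0.0282)/(2πk) = 0.2045/(2π·37.9) = 8.589×10^-4 m·K/W
  R'_calcium silicate = ln(0.0600/0.0346)/(2πk) = 0.5505/(2π·0.0556) = 1.576 m·K/W
  R'_conv,out = 1/(2πr h) = 1/(2π·0.0600·8.67) = 0.3059 m·K/W
ΣR = 0.001313 + 8.589×10^-4 + 1.576 + 0.3059 = 1.884 m·K/W
Q' = ΔT/ΣR = (193 °C − 22.3 °C)/1.884 = 90.6 W/m

Q' = 90.6 W/m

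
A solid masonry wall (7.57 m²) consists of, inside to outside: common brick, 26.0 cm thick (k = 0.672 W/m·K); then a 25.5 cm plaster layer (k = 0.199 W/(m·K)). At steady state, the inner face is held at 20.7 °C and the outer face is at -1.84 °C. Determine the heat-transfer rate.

Treat each layer as a resistance in series:
  R_common brick = L/(kA) = 0.260/(0.672·7.57) = 0.05111 K/W
  R_plaster = L/(kA) = 0.255/(0.199·7.57) = 0.1693 K/W
ΣR = 0.05111 + 0.1693 = 0.2204 K/W
Q = ΔT/ΣR = (20.7 °C − -1.84 °C)/0.2204 = 102 W

Q = 102 W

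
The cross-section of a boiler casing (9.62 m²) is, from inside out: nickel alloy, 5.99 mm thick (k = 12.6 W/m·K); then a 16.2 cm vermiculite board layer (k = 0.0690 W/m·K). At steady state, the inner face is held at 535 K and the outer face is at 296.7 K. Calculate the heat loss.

Series thermal resistances, inner to outer:
  R_nickel alloy = L/(kA) = 0.00599/(12.6·9.62) = 4.942×10^-5 K/W
  R_vermiculite board = L/(kA) = 0.162/(0.0690·9.62) = 0.2441 K/W
ΣR = 4.942×10^-5 + 0.2441 = 0.2441 K/W
Q = ΔT/ΣR = (535 K − 296.7 K)/0.2441 = 976 W

Q = 976 W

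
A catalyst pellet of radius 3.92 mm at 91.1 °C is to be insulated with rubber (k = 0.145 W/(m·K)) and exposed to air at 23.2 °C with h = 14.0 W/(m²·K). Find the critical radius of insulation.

For a sphere, r_cr = 2k_ins/h = 2·0.145/14.0 = 0.0207 m = 2.07 cm

r_cr = 2.07 cm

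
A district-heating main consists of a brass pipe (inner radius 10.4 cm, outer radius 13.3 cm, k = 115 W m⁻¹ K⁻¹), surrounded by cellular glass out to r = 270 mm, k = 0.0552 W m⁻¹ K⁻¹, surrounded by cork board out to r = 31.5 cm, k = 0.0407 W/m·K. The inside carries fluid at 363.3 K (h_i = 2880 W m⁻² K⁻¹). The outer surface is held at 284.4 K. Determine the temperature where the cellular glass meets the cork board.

Treat each layer as a resistance in series:
  R'_conv,in = 1/(2πr h) = 1/(2π·0.104·2880) = 5.314×10^-4 m·K/W
  R'_brass = ln(0.133/0.104)/(2πk) = 0.2460/(2π·115) = 3.404×10^-4 m·K/W
  R'_cellular glass = ln(0.270/0.133)/(2πk) = 0.7081/(2π·0.0552) = 2.042 m·K/W
  R'_cork board = ln(0.315/0.270)/(2πk) = 0.1542/(2π·0.0407) = 0.6028 m·K/W
ΣR = 5.314×10^-4 + 3.404×10^-4 + 2.042 + 0.6028 = 2.646 m·K/W
Q' = ΔT/ΣR = (363.3 K − 284.4 K)/2.646 = 29.82 W/m
From the inner boundary to the cellular glass/cork board interface, ΣR_partial = 2.043 m·K/W.
T_interface = T_in − Q'·ΣR_partial = 363.3 K − (29.82)(2.043) = 302.4 K

T = 302.4 K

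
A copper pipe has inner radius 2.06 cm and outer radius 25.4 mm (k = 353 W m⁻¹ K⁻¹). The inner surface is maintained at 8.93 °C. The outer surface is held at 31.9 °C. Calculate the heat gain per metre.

Q' = 243 kW/m

Q' = 2πk·ΔT/ln(r₂/r₁) = 2π × 353 × 22.97 / ln(0.0254/0.0206) = 2.43×10^5 W/m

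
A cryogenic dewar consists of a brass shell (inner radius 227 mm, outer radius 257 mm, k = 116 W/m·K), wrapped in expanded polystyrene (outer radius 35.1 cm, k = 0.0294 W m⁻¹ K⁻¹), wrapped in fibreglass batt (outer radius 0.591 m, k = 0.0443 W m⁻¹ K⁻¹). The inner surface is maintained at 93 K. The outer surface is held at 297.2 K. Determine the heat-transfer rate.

Resistance network (inner→outer):
  R_brass = (1/0.227 − 1/0.257)/(4πk) = 0.5142/(4π·116) = 3.528×10^-4 K/W
  R_expanded polystyrene = (1/0.257 − 1/0.351)/(4πk) = 1.042/(4π·0.0294) = 2.821 K/W
  R_fibreglass batt = (1/0.351 − 1/0.591)/(4πk) = 1.157/(4π·0.0443) = 2.078 K/W
ΣR = 3.528×10^-4 + 2.821 + 2.078 = 4.899 K/W
Q = ΔT/ΣR = (93 K − 297.2 K)/4.899 = -41.7 W
(Negative Q ⇒ heat flows inward; heat gain = 41.7 W.)

Q = 41.7 W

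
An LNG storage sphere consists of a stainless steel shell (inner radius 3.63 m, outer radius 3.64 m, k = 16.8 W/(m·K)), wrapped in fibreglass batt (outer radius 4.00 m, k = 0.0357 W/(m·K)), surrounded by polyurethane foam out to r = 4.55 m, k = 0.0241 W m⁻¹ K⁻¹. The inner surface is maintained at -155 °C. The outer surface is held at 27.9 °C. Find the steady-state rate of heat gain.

Q = 1180 W

Series thermal resistances, inner to outer:
  R_stainless steel = (1/3.63 − 1/3.64)/(4πk) = 7.568×10^-4/(4π·16.8) = 3.585×10^-6 K/W
  R_fibreglass batt = (1/3.64 − 1/4.00)/(4πk) = 0.02473/(4π·0.0357) = 0.05511 K/W
  R_polyurethane foam = (1/4.00 − 1/4.55)/(4πk) = 0.03022/(4π·0.0241) = 0.09978 K/W
ΣR = 3.585×10^-6 + 0.05511 + 0.09978 = 0.1549 K/W
Q = ΔT/ΣR = (-155 °C − 27.9 °C)/0.1549 = -1180 W
(Negative Q ⇒ heat flows inward; heat gain = 1180 W.)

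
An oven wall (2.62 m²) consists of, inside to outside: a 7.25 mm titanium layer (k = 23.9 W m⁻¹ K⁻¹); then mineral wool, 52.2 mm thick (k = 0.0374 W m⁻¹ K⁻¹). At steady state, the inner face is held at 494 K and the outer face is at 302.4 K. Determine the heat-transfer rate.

Series thermal resistances, inner to outer:
  R_titanium = L/(kA) = 0.00725/(23.9·2.62) = 1.158×10^-4 K/W
  R_mineral wool = L/(kA) = 0.0522/(0.0374·2.62) = 0.5327 K/W
ΣR = 1.158×10^-4 + 0.5327 = 0.5328 K/W
Q = ΔT/ΣR = (494 K − 302.4 K)/0.5328 = 360 W

Q = 360 W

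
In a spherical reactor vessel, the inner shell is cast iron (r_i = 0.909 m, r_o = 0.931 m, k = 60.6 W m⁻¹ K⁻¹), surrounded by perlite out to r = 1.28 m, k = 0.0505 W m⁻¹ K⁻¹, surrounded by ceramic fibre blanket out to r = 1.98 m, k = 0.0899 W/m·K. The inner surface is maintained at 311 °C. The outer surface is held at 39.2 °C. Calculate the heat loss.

Q = 385 W

Resistance network (inner→outer):
  R_cast iron = (1/0.909 − 1/0.931)/(4πk) = 0.02600/(4π·60.6) = 3.414×10^-5 K/W
  R_perlite = (1/0.931 − 1/1.28)/(4πk) = 0.2929/(4π·0.0505) = 0.4615 K/W
  R_ceramic fibre blanket = (1/1.28 − 1/1.98)/(4πk) = 0.2762/(4π·0.0899) = 0.2445 K/W
ΣR = 3.414×10^-5 + 0.4615 + 0.2445 = 0.7060 K/W
Q = ΔT/ΣR = (311 °C − 39.2 °C)/0.7060 = 385 W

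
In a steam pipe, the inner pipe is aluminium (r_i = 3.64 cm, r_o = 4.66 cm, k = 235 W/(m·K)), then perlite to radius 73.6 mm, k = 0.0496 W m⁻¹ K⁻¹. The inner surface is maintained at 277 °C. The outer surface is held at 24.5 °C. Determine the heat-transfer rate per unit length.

Q' = 172 W/m

Series thermal resistances, inner to outer:
  R'_aluminium = ln(0.0466/0.0364)/(2πk) = 0.2470/(2π·235) = 1.673×10^-4 m·K/W
  R'_perlite = ln(0.0736/0.0466)/(2πk) = 0.4570/(2π·0.0496) = 1.467 m·K/W
ΣR = 1.673×10^-4 + 1.467 = 1.467 m·K/W
Q' = ΔT/ΣR = (277 °C − 24.5 °C)/1.467 = 172 W/m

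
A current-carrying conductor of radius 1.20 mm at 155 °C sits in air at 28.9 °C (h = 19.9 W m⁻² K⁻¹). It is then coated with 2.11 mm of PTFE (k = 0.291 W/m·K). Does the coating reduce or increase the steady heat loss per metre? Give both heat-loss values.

Critical radius for a cylinder: r_cr = k/h = 0.0146 m = 1.46 cm.
Outer radius after coating: r₂ = 0.00120 + 0.00211 = 0.00331 m.
Since r₁ < r_cr and r₂ ≤ r_cr, the coating moves toward the maximum at r_cr — heat loss rises.
Bare: R = 1/(2πr₁h) = 6.665 m·K/W; Q = 126.1/6.665 = 18.9 W/m.
Coated: R = R_cond + R_conv = 2.971 m·K/W; Q = 126.1/2.971 = 42.4 W/m.

increases: 18.9 → 42.4 W/m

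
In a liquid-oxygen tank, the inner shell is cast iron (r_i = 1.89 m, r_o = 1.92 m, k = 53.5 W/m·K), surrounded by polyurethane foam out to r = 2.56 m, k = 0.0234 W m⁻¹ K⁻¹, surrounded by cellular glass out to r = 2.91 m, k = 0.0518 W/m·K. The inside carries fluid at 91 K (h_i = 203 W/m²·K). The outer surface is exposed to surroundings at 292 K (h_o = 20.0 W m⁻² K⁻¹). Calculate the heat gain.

Resistance network (inner→outer):
  R_conv,in = 1/(4πr²h) = 1/(4π·1.89²·203) = 1.097×10^-4 K/W
  R_cast iron = (1/1.89 − 1/1.92)/(4πk) = 0.008267/(4π·53.5) = 1.230×10^-5 K/W
  R_polyurethane foam = (1/1.92 − 1/2.56)/(4πk) = 0.1302/(4π·0.0234) = 0.4428 K/W
  R_cellular glass = (1/2.56 − 1/2.91)/(4πk) = 0.04698/(4π·0.0518) = 0.07218 K/W
  R_conv,out = 1/(4πr²h) = 1/(4π·2.91²·20.0) = 4.699×10^-4 K/W
ΣR = 1.097×10^-4 + 1.230×10^-5 + 0.4428 + 0.07218 + 4.699×10^-4 = 0.5156 K/W
Q = ΔT/ΣR = (91 K − 292 K)/0.5156 = -390 W
(Negative Q ⇒ heat flows inward; heat gain = 390 W.)

Q = 390 W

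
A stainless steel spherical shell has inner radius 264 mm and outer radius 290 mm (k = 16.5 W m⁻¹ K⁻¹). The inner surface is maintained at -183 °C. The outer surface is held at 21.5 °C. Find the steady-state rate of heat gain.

Q = 4πk·ΔT/(1/r₁ − 1/r₂) = 4π × 16.5 × 204.5 / (1/0.264 − 1/0.290) = 1.25×10^5 W

Q = 1.25×10^5 W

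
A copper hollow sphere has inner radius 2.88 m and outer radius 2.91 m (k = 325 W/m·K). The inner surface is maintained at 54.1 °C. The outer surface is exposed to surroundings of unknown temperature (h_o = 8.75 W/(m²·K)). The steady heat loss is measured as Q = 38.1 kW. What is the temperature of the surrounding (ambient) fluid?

Sum the resistances:
  R_copper = (1/2.88 − 1/2.91)/(4πk) = 0.003580/(4π·325) = 8.765×10^-7 K/W
  R_conv,out = 1/(4πr²h) = 1/(4π·2.91²·8.75) = 0.001074 K/W
ΣR = 0.001075 K/W
ΔT = Q·ΣR = 38100 × 0.001075 = 40.96 K
Heat flows outward, so T_out = T_in − ΔT = 54.1 − 40.96 = 13.1 °C

T_out = 13.1 °C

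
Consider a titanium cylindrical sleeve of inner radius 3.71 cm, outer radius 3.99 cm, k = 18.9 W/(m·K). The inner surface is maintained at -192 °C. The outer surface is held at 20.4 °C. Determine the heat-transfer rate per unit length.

Q' = 3.47×10^5 W/m

Q' = 2πk·ΔT/ln(r₂/r₁) = 2π × 18.9 × 212.4 / ln(0.0399/0.0371) = 3.47×10^5 W/m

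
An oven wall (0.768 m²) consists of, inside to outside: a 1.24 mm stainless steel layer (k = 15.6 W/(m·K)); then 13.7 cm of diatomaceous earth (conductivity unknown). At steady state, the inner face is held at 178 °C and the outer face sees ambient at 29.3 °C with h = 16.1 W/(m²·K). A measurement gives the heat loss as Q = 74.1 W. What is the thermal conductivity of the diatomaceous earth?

k = 0.0926 W/m·K

ΣR = ΔT/Q = |178 − 29.3|/74.1 = 2.007 K/W
Known resistances:
  R_stainless steel = L/(kA) = 0.00124/(15.6·0.768) = 1.035×10^-4 K/W
  R_conv,out = 1/(hA) = 1/(16.1·0.768) = 0.08087 K/W
R_diatomaceous earth = ΣR − ΣR_known = 2.007 − 0.08097 = 1.926 K/W
L/(kA) = 1.926 ⇒ k = 0.137/(1.926·0.768) = 0.0926 W/m·K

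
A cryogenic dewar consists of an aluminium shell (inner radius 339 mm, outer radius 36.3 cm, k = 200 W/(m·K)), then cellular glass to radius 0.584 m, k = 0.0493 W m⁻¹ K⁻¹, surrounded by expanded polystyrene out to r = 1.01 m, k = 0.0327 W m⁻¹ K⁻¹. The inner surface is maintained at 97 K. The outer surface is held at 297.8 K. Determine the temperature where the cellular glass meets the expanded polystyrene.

T = 195.2 K

Treat each layer as a resistance in series:
  R_aluminium = (1/0.339 − 1/0.363)/(4πk) = 0.1950/(4π·200) = 7.760×10^-5 K/W
  R_cellular glass = (1/0.363 − 1/0.584)/(4πk) = 1.042/(4π·0.0493) = 1.683 K/W
  R_expanded polystyrene = (1/0.584 − 1/1.01)/(4πk) = 0.7222/(4π·0.0327) = 1.758 K/W
ΣR = 7.760×10^-5 + 1.683 + 1.758 = 3.441 K/W
Q = ΔT/ΣR = (97 K − 297.8 K)/3.441 = -58.36 W
From the inner boundary to the cellular glass/expanded polystyrene interface, ΣR_partial = 1.683 K/W.
T_interface = T_in − Q·ΣR_partial = 97 K − (-58.36)(1.683) = 195.2 K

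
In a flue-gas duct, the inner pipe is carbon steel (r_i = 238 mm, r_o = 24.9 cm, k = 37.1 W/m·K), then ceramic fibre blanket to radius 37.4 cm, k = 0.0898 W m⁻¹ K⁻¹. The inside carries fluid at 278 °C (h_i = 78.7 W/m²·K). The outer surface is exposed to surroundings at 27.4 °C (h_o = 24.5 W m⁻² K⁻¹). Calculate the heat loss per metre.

Q' = 335 W/m

Resistance network (inner→outer):
  R'_conv,in = 1/(2πr h) = 1/(2π·0.238·78.7) = 0.008497 m·K/W
  R'_carbon steel = ln(0.249/0.238)/(2πk) = 0.04518/(2π·37.1) = 1.938×10^-4 m·K/W
  R'_ceramic fibre blanket = ln(0.374/0.249)/(2πk) = 0.4068/(2π·0.0898) = 0.7210 m·K/W
  R'_conv,out = 1/(2πr h) = 1/(2π·0.374·24.5) = 0.01737 m·K/W
ΣR = 0.008497 + 1.938×10^-4 + 0.7210 + 0.01737 = 0.7471 m·K/W
Q' = ΔT/ΣR = (278 °C − 27.4 °C)/0.7471 = 335 W/m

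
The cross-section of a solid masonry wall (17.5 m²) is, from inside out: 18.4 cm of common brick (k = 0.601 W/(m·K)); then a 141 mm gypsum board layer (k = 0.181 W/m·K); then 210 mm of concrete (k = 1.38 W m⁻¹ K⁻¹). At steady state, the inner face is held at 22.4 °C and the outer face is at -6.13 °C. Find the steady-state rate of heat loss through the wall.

Series thermal resistances, inner to outer:
  R_common brick = L/(kA) = 0.184/(0.601·17.5) = 0.01749 K/W
  R_gypsum board = L/(kA) = 0.141/(0.181·17.5) = 0.04451 K/W
  R_concrete = L/(kA) = 0.210/(1.38·17.5) = 0.008696 K/W
ΣR = 0.01749 + 0.04451 + 0.008696 = 0.07070 K/W
Q = ΔT/ΣR = (22.4 °C − -6.13 °C)/0.07070 = 404 W

Q = 404 W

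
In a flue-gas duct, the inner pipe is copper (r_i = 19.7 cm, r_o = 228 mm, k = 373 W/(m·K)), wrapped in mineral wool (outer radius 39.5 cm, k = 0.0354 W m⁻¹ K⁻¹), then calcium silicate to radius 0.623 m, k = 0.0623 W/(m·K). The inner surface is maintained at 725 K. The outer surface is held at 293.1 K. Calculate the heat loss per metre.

Q' = 119 W/m

Series thermal resistances, inner to outer:
  R'_copper = ln(0.228/0.197)/(2πk) = 0.1461/(2π·373) = 6.236×10^-5 m·K/W
  R'_mineral wool = ln(0.395/0.228)/(2πk) = 0.5495/(2π·0.0354) = 2.471 m·K/W
  R'_calcium silicate = ln(0.623/0.395)/(2πk) = 0.4557/(2π·0.0623) = 1.164 m·K/W
ΣR = 6.236×10^-5 + 2.471 + 1.164 = 3.635 m·K/W
Q' = ΔT/ΣR = (725 K − 293.1 K)/3.635 = 119 W/m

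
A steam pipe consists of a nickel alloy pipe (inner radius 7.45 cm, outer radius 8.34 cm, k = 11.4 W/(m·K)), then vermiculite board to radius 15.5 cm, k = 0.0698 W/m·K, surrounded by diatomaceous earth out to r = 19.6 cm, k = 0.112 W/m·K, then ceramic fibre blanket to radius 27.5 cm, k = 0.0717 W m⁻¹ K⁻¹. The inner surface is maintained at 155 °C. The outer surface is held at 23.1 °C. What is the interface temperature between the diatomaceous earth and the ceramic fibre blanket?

T = 62.8 °C

Series thermal resistances, inner to outer:
  R'_nickel alloy = ln(0.0834/0.0745)/(2πk) = 0.1128/(2π·11.4) = 0.001575 m·K/W
  R'_vermiculite board = ln(0.155/0.0834)/(2πk) = 0.6198/(2π·0.0698) = 1.413 m·K/W
  R'_diatomaceous earth = ln(0.196/0.155)/(2πk) = 0.2347/(2π·0.112) = 0.3335 m·K/W
  R'_ceramic fibre blanket = ln(0.275/0.196)/(2πk) = 0.3387/(2π·0.0717) = 0.7517 m·K/W
ΣR = 0.001575 + 1.413 + 0.3335 + 0.7517 = 2.500 m·K/W
Q' = ΔT/ΣR = (155 °C − 23.1 °C)/2.500 = 52.76 W/m
From the inner boundary to the diatomaceous earth/ceramic fibre blanket interface, ΣR_partial = 1.748 m·K/W.
T_interface = T_in − Q'·ΣR_partial = 155 °C − (52.76)(1.748) = 62.8 °C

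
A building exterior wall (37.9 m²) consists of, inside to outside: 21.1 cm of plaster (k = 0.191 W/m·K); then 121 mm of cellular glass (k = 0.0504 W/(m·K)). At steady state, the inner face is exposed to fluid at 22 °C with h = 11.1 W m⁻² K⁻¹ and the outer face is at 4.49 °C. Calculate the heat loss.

Treat each layer as a resistance in series:
  R_conv,in = 1/(hA) = 1/(11.1·37.9) = 0.002377 K/W
  R_plaster = L/(kA) = 0.211/(0.191·37.9) = 0.02915 K/W
  R_cellular glass = L/(kA) = 0.121/(0.0504·37.9) = 0.06335 K/W
ΣR = 0.002377 + 0.02915 + 0.06335 = 0.09488 K/W
Q = ΔT/ΣR = (22 °C − 4.49 °C)/0.09488 = 185 W

Q = 185 W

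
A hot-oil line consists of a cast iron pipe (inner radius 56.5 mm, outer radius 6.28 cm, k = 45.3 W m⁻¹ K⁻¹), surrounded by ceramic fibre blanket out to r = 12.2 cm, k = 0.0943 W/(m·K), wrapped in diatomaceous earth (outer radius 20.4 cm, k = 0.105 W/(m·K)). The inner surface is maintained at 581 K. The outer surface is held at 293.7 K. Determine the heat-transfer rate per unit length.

Q' = 151 W/m

Resistance network (inner→outer):
  R'_cast iron = ln(0.0628/0.0565)/(2πk) = 0.1057/(2π·45.3) = 3.714×10^-4 m·K/W
  R'_ceramic fibre blanket = ln(0.122/0.0628)/(2πk) = 0.6641/(2π·0.0943) = 1.121 m·K/W
  R'_diatomaceous earth = ln(0.204/0.122)/(2πk) = 0.5141/(2π·0.105) = 0.7793 m·K/W
ΣR = 3.714×10^-4 + 1.121 + 0.7793 = 1.901 m·K/W
Q' = ΔT/ΣR = (581 K − 293.7 K)/1.901 = 151 W/m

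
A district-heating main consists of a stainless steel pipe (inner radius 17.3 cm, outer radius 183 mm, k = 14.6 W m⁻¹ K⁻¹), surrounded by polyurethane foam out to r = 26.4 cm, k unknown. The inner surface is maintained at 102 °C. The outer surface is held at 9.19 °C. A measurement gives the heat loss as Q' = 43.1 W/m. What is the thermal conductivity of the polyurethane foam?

k = 0.0271 W/m·K

ΣR = ΔT/Q' = |102 − 9.19|/43.1 = 2.153 m·K/W
Known resistances:
  R'_stainless steel = ln(0.183/0.173)/(2πk) = 0.05619/(2π·14.6) = 6.126×10^-4 m·K/W
R_polyurethane foam = ΣR − ΣR_known = 2.153 − 6.126×10^-4 = 2.152 m·K/W
ln(r₂/r₁)/(2πk) = 2.152 ⇒ k = 0.3665/(2π·2.152) = 0.0271 W/m·K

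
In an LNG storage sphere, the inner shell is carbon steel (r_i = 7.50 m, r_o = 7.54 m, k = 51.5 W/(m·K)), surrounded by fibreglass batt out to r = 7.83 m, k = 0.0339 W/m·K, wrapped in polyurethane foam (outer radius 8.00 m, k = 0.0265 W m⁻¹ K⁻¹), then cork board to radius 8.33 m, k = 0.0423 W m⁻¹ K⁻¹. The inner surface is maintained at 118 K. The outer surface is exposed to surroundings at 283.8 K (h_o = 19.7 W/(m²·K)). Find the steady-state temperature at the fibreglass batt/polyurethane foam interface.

Resistance network (inner→outer):
  R_carbon steel = (1/7.50 − 1/7.54)/(4πk) = 7.073×10^-4/(4π·51.5) = 1.093×10^-6 K/W
  R_fibreglass batt = (1/7.54 − 1/7.83)/(4πk) = 0.004912/(4π·0.0339) = 0.01153 K/W
  R_polyurethane foam = (1/7.83 − 1/8.00)/(4πk) = 0.002714/(4π·0.0265) = 0.008150 K/W
  R_cork board = (1/8.00 − 1/8.33)/(4πk) = 0.004952/(4π·0.0423) = 0.009316 K/W
  R_conv,out = 1/(4πr²h) = 1/(4π·8.33²·19.7) = 5.821×10^-5 K/W
ΣR = 1.093×10^-6 + 0.01153 + 0.008150 + 0.009316 + 5.821×10^-5 = 0.02906 K/W
Q = ΔT/ΣR = (118 K − 283.8 K)/0.02906 = -5705 W
From the inner boundary to the fibreglass batt/polyurethane foam interface, ΣR_partial = 0.01153 K/W.
T_interface = T_in − Q·ΣR_partial = 118 K − (-5705)(0.01153) = 183.8 K

T = 183.8 K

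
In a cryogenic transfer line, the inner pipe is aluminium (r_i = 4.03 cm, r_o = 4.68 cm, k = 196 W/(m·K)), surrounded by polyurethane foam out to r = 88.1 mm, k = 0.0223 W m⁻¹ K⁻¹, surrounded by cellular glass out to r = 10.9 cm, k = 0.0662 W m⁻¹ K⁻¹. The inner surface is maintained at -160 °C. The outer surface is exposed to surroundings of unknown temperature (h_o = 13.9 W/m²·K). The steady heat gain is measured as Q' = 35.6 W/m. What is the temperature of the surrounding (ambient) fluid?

T_out = 22.7 °C

Sum the resistances:
  R'_aluminium = ln(0.0468/0.0403)/(2πk) = 0.1495/(2π·196) = 1.214×10^-4 m·K/W
  R'_polyurethane foam = ln(0.0881/0.0468)/(2πk) = 0.6326/(2π·0.0223) = 4.515 m·K/W
  R'_cellular glass = ln(0.109/0.0881)/(2πk) = 0.2129/(2π·0.0662) = 0.5118 m·K/W
  R'_conv,out = 1/(2πr h) = 1/(2π·0.109·13.9) = 0.1050 m·K/W
ΣR = 5.132 m·K/W
ΔT = Q'·ΣR = 35.6 × 5.132 = 182.7 K
Heat flows inward, so T_out = T_in + ΔT = -160 + 182.7 = 22.7 °C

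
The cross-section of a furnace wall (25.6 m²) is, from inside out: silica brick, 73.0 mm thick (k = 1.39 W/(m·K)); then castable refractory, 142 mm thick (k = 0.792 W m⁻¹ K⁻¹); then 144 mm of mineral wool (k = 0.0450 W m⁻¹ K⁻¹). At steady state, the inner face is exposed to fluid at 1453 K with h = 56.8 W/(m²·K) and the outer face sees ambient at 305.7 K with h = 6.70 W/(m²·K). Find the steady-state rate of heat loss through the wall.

Treat each layer as a resistance in series:
  R_conv,in = 1/(hA) = 1/(56.8·25.6) = 6.877×10^-4 K/W
  R_silica brick = L/(kA) = 0.0730/(1.39·25.6) = 0.002051 K/W
  R_castable refractory = L/(kA) = 0.142/(0.792·25.6) = 0.007004 K/W
  R_mineral wool = L/(kA) = 0.144/(0.0450·25.6) = 0.1250 K/W
  R_conv,out = 1/(hA) = 1/(6.70·25.6) = 0.005830 K/W
ΣR = 6.877×10^-4 + 0.002051 + 0.007004 + 0.1250 + 0.005830 = 0.1406 K/W
Q = ΔT/ΣR = (1453 K − 305.7 K)/0.1406 = 8160 W

Q = 8.16 kW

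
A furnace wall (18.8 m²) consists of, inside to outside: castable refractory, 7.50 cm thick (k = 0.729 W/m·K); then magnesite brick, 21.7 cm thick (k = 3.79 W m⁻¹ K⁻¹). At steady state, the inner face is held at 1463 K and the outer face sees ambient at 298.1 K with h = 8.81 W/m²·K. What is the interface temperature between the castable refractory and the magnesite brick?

T = 1025 K

Treat each layer as a resistance in series:
  R_castable refractory = L/(kA) = 0.0750/(0.729·18.8) = 0.005472 K/W
  R_magnesite brick = L/(kA) = 0.217/(3.79·18.8) = 0.003046 K/W
  R_conv,out = 1/(hA) = 1/(8.81·18.8) = 0.006038 K/W
ΣR = 0.005472 + 0.003046 + 0.006038 = 0.01456 K/W
Q = ΔT/ΣR = (1463 K − 298.1 K)/0.01456 = 80010 W
From the inner boundary to the castable refractory/magnesite brick interface, ΣR_partial = 0.005472 K/W.
T_interface = T_in − Q·ΣR_partial = 1463 K − (80010)(0.005472) = 1025 K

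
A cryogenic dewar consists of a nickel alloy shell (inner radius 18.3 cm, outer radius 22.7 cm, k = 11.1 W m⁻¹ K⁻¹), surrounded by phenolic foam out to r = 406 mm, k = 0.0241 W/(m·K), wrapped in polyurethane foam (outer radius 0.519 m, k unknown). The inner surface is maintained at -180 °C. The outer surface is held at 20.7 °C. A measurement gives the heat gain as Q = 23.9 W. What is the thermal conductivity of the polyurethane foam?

k = 0.0216 W/m·K

ΣR = ΔT/Q = |-180 − 20.7|/23.9 = 8.397 K/W
Known resistances:
  R_nickel alloy = (1/0.183 − 1/0.227)/(4πk) = 1.059/(4π·11.1) = 0.007594 K/W
  R_phenolic foam = (1/0.227 − 1/0.406)/(4πk) = 1.942/(4π·0.0241) = 6.413 K/W
R_polyurethane foam = ΣR − ΣR_known = 8.397 − 6.421 = 1.976 K/W
(1/r₁−1/r₂)/(4πk) = 1.976 ⇒ k = 0.5363/(4π·1.976) = 0.0216 W/m·K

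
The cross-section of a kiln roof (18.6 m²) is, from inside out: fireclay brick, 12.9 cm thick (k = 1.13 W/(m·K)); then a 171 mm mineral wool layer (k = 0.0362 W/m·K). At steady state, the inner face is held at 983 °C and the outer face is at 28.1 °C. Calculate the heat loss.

Q = 3670 W

Treat each layer as a resistance in series:
  R_fireclay brick = L/(kA) = 0.129/(1.13·18.6) = 0.006138 K/W
  R_mineral wool = L/(kA) = 0.171/(0.0362·18.6) = 0.2540 K/W
ΣR = 0.006138 + 0.2540 = 0.2601 K/W
Q = ΔT/ΣR = (983 °C − 28.1 °C)/0.2601 = 3670 W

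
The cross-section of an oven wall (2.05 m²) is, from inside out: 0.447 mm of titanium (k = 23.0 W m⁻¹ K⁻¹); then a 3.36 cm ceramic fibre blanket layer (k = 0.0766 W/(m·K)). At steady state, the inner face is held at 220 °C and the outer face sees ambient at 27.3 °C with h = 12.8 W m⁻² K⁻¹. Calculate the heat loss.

Resistance network (inner→outer):
  R_titanium = L/(kA) = 4.47×10^-4/(23.0·2.05) = 9.480×10^-6 K/W
  R_ceramic fibre blanket = L/(kA) = 0.0336/(0.0766·2.05) = 0.2140 K/W
  R_conv,out = 1/(hA) = 1/(12.8·2.05) = 0.03811 K/W
ΣR = 9.480×10^-6 + 0.2140 + 0.03811 = 0.2521 K/W
Q = ΔT/ΣR = (220 °C − 27.3 °C)/0.2521 = 764 W

Q = 764 W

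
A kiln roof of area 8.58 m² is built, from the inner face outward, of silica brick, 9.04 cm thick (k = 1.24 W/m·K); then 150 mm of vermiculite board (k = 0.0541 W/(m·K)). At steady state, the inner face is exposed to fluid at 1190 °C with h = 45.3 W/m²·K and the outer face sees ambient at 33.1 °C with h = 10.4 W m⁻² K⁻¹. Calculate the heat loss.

Series thermal resistances, inner to outer:
  R_conv,in = 1/(hA) = 1/(45.3·8.58) = 0.002573 K/W
  R_silica brick = L/(kA) = 0.0904/(1.24·8.58) = 0.008497 K/W
  R_vermiculite board = L/(kA) = 0.150/(0.0541·8.58) = 0.3232 K/W
  R_conv,out = 1/(hA) = 1/(10.4·8.58) = 0.01121 K/W
ΣR = 0.002573 + 0.008497 + 0.3232 + 0.01121 = 0.3455 K/W
Q = ΔT/ΣR = (1190 °C − 33.1 °C)/0.3455 = 3350 W

Q = 3350 W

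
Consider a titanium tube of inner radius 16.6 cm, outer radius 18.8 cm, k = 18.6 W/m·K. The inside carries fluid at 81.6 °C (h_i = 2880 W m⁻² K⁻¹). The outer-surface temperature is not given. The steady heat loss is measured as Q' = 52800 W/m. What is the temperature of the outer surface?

Series resistances:
  R'_conv,in = 1/(2πr h) = 1/(2π·0.166·2880) = 3.329×10^-4 m·K/W
  R'_titanium = ln(0.188/0.166)/(2πk) = 0.1245/(2π·18.6) = 0.001065 m·K/W
ΣR = 0.001398 m·K/W
ΔT = Q'·ΣR = 52800 × 0.001398 = 73.81 K
Heat flows outward, so T_out = T_in − ΔT = 81.6 − 73.81 = 7.79 °C

T_out = 7.79 °C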